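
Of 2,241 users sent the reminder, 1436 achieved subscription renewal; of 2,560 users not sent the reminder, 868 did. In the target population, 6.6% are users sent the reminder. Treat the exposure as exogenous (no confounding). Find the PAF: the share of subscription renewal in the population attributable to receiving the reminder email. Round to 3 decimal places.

p₁ = P(outcome | exposed) = 1436/2241 = 0.64079
p₀ = P(outcome | unexposed) = 868/2560 = 0.33906
Overall risk P(Y=1) = π·p₁ + (1−π)·p₀ = 0.066×0.64079 + 0.934×0.33906 = 0.35898.
Under exogeneity, PAF = [P(Y=1) − p₀] / P(Y=1).
PAF = (0.35898 − 0.33906) / 0.35898 ≈ 0.0555

PAF ≈ 0.055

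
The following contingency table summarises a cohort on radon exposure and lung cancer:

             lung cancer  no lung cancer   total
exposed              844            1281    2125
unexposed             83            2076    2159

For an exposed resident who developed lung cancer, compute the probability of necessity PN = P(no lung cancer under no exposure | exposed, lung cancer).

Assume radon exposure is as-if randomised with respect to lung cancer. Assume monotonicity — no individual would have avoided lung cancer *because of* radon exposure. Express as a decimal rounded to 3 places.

p₁ = P(outcome | exposed) = 844/2125 = 0.39718
p₀ = P(outcome | unexposed) = 83/2159 = 0.038444
Under exogeneity and monotonicity, PN = (p₁ − p₀) / p₁.
PN = (0.39718 − 0.038444) / 0.39718 = 0.35873 / 0.39718 ≈ 0.9032

PN ≈ 0.903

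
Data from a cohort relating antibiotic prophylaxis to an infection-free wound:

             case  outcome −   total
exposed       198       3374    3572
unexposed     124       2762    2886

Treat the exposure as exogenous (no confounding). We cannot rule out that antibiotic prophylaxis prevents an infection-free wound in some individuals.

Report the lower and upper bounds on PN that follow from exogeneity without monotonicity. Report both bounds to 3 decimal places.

0.225 ≤ PN ≤ 1.000

p₁ = P(outcome | exposed) = 198/3572 = 0.055431
p₀ = P(outcome | unexposed) = 124/2886 = 0.042966
Under exogeneity alone the bounds on PN are max{0,(p₁−p₀)/p₁} ≤ PN ≤ min{1,(1−p₀)/p₁}.
  lower = (p₁ − p₀)/p₁ = 0.012465 / 0.055431 ≈ 0.2249
  upper = min{1, (1 − p₀)/p₁} = 0.95703 / 0.055431 ≈ 17.2653 → capped at 1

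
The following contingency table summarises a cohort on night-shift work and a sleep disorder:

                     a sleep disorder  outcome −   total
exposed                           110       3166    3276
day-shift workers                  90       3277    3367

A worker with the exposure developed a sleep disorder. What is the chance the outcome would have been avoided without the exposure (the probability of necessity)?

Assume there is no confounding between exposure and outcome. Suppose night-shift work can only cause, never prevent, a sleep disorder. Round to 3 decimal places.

p₁ = P(outcome | exposed) = 110/3276 = 0.033578
p₀ = P(outcome | unexposed) = 90/3367 = 0.02673
Under exogeneity and monotonicity, PN = (p₁ − p₀)/p₁.
PN = (0.033578 − 0.02673) / 0.033578 ≈ 0.2039

PN ≈ 0.204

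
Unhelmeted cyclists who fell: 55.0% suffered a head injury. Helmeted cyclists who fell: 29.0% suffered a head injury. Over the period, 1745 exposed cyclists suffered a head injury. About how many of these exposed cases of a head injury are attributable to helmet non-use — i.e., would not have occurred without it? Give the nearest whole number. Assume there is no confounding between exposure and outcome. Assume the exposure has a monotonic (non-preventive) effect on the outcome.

p₁ = 0.55, p₀ = 0.29.
PN = (p₁ − p₀)/p₁ = (0.55 − 0.29) / 0.55 ≈ 0.47273.
Attributable cases ≈ PN × (exposed cases) = 0.47273 × 1745 ≈ 824.91.

about 825 cases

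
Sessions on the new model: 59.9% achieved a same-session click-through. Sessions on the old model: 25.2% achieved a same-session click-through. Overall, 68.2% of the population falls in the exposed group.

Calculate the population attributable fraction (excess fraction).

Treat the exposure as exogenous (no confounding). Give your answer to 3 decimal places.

PAF ≈ 0.484

p₁ = 0.599, p₀ = 0.252.
Overall risk P(Y=1) = π·p₁ + (1−π)·p₀ = 0.682×0.599 + 0.318×0.252 = 0.48865.
Under exogeneity, PAF = [P(Y=1) − p₀] / P(Y=1).
PAF = (0.48865 − 0.252) / 0.48865 ≈ 0.4843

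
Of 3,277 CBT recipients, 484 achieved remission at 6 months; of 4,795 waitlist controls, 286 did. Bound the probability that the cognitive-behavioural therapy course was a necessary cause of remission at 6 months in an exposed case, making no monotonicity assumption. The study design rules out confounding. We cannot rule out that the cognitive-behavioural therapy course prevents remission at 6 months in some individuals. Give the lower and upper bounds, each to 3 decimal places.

0.596 ≤ PN ≤ 1.000

p₁ = P(outcome | exposed) = 484/3277 = 0.1477
p₀ = P(outcome | unexposed) = 286/4795 = 0.059645
Under exogeneity alone the bounds on PN are max{0,(p₁−p₀)/p₁} ≤ PN ≤ min{1,(1−p₀)/p₁}.
  lower = (p₁ − p₀)/p₁ = 0.088051 / 0.1477 ≈ 0.5962
  upper = min{1, (1 − p₀)/p₁} = 0.94035 / 0.1477 ≈ 6.3668 → capped at 1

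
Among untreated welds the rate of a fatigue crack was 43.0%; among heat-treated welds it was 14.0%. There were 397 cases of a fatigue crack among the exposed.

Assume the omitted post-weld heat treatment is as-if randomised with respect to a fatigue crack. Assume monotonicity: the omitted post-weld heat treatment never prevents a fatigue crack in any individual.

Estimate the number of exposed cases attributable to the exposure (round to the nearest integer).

about 268 cases

p₁ = 0.43, p₀ = 0.14.
PN = (p₁ − p₀)/p₁ = (0.43 − 0.14) / 0.43 ≈ 0.67442.
Attributable cases ≈ PN × (exposed cases) = 0.67442 × 397 ≈ 267.74.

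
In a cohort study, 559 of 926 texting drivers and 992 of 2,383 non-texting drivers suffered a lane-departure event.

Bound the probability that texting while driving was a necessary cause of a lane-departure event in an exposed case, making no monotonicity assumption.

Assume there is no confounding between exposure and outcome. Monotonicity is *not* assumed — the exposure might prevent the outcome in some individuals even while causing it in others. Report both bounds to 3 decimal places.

p₁ = P(outcome | exposed) = 559/926 = 0.60367
p₀ = P(outcome | unexposed) = 992/2383 = 0.41628
Under exogeneity alone the bounds on PN are max{0,(p₁−p₀)/p₁} ≤ PN ≤ min{1,(1−p₀)/p₁}.
  lower = (p₁ − p₀)/p₁ = 0.18739 / 0.60367 ≈ 0.3104
  upper = min{1, (1 − p₀)/p₁} = 0.58372 / 0.60367 ≈ 0.9669

0.310 ≤ PN ≤ 0.967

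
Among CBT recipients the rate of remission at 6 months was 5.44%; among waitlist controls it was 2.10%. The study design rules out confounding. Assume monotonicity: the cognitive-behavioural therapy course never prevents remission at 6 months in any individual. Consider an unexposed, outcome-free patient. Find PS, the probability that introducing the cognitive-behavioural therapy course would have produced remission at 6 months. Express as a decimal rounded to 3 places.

PS ≈ 0.034

p₁ = 0.0544, p₀ = 0.021.
Under exogeneity and monotonicity, PS = (p₁ − p₀) / (1 − p₀).
PS = (0.0544 − 0.021) / (1 − 0.021) = 0.0334 / 0.979 ≈ 0.0341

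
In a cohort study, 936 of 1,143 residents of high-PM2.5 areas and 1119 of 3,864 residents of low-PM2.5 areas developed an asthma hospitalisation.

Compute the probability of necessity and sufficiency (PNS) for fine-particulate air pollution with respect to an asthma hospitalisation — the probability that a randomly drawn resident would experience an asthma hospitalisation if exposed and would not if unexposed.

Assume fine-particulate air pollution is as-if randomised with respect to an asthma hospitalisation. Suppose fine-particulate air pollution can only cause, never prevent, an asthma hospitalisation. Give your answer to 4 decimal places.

PNS ≈ 0.5293

p₁ = P(outcome | exposed) = 936/1143 = 0.8189
p₀ = P(outcome | unexposed) = 1119/3864 = 0.2896
Under exogeneity and monotonicity, PNS = p₁ − p₀.
PNS = 0.8189 − 0.2896 = 0.5293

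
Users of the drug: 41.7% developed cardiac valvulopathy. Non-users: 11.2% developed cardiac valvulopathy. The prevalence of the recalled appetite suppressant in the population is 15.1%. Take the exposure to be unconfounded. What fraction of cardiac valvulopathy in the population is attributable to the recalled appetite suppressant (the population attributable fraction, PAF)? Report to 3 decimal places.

PAF ≈ 0.291

p₁ = 0.417, p₀ = 0.112.
Overall risk P(Y=1) = π·p₁ + (1−π)·p₀ = 0.151×0.417 + 0.849×0.112 = 0.15806.
Under exogeneity, PAF = [P(Y=1) − p₀] / P(Y=1).
PAF = (0.15806 − 0.112) / 0.15806 ≈ 0.2914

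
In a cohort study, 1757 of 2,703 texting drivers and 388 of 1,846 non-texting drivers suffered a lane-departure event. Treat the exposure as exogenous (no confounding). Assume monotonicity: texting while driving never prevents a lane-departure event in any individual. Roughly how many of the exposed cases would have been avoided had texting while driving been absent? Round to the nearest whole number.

about 1189 cases

p₁ = P(outcome | exposed) = 1757/2703 = 0.65002
p₀ = P(outcome | unexposed) = 388/1846 = 0.21018
PN = (p₁ − p₀)/p₁ = (0.65002 − 0.21018) / 0.65002 ≈ 0.67665.
Attributable cases ≈ PN × (exposed cases) = 0.67665 × 1757 ≈ 1188.87.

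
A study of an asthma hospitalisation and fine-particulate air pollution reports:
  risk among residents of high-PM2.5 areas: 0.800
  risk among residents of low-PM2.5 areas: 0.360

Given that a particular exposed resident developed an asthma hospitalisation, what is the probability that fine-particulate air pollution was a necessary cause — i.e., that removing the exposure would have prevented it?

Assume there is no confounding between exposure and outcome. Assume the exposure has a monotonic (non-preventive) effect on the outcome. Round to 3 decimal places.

PN ≈ 0.550

Let p₁ = 0.8, p₀ = 0.36.
Under exogeneity and monotonicity, PN = (p₁ − p₀) / p₁.
PN = (0.8 − 0.36) / 0.8 = 0.44 / 0.8 ≈ 0.5500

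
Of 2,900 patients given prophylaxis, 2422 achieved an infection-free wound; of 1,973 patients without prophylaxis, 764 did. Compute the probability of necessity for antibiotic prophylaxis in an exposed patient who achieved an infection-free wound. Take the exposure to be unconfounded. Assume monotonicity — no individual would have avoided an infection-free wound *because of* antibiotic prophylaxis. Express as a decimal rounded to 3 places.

p₁ = P(outcome | exposed) = 2422/2900 = 0.83517
p₀ = P(outcome | unexposed) = 764/1973 = 0.38723
Under exogeneity and monotonicity, PN = (p₁ − p₀) / p₁.
PN = (0.83517 − 0.38723) / 0.83517 = 0.44794 / 0.83517 ≈ 0.5364

PN ≈ 0.536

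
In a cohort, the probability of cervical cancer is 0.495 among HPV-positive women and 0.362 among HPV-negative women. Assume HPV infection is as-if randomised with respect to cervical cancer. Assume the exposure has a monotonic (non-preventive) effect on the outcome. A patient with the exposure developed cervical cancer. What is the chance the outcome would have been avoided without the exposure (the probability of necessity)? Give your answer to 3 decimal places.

Let p₁ = 0.495, p₀ = 0.362.
Under exogeneity and monotonicity, PN = (p₁ − p₀) / p₁.
PN = (0.495 − 0.362) / 0.495 = 0.133 / 0.495 ≈ 0.2687

PN ≈ 0.269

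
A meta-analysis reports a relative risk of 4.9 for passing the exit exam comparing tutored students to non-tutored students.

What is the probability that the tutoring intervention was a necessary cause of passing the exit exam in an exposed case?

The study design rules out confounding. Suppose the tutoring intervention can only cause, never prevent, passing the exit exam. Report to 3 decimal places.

PN ≈ 0.796

Under exogeneity and monotonicity, PN = (RR − 1) / RR = 1 − 1/RR.
PN = (4.9 − 1) / 4.9 = 3.9 / 4.9 ≈ 0.7959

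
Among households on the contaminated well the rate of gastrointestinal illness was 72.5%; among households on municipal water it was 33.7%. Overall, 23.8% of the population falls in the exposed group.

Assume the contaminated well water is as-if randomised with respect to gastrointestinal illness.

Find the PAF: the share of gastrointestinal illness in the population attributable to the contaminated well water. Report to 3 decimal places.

p₁ = 0.725, p₀ = 0.337.
Overall risk P(Y=1) = π·p₁ + (1−π)·p₀ = 0.238×0.725 + 0.762×0.337 = 0.42934.
Under exogeneity, PAF = [P(Y=1) − p₀] / P(Y=1).
PAF = (0.42934 − 0.337) / 0.42934 ≈ 0.2151

PAF ≈ 0.215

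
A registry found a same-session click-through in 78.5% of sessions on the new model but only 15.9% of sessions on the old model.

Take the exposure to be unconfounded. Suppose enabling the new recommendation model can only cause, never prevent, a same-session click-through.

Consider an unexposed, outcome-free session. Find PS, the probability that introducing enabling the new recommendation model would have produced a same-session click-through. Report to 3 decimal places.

p₁ = 0.785, p₀ = 0.159.
Under exogeneity and monotonicity, PS = (p₁ − p₀) / (1 − p₀).
PS = (0.785 − 0.159) / (1 − 0.159) = 0.626 / 0.841 ≈ 0.7444

PS ≈ 0.744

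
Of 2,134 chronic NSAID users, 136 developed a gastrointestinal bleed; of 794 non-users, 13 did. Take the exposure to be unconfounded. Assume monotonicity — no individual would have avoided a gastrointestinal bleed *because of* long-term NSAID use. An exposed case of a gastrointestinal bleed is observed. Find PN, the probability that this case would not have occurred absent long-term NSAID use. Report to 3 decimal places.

p₁ = P(outcome | exposed) = 136/2134 = 0.06373
p₀ = P(outcome | unexposed) = 13/794 = 0.016373
Under exogeneity and monotonicity, PN = (p₁ − p₀) / p₁.
PN = (0.06373 − 0.016373) / 0.06373 = 0.047357 / 0.06373 ≈ 0.7431

PN ≈ 0.743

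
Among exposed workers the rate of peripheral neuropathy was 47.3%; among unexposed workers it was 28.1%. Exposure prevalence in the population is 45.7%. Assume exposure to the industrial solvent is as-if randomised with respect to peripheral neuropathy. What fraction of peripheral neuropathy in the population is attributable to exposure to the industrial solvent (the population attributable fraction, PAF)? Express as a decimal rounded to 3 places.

p₁ = 0.473, p₀ = 0.281.
Overall risk P(Y=1) = π·p₁ + (1−π)·p₀ = 0.457×0.473 + 0.543×0.281 = 0.36874.
Under exogeneity, PAF = [P(Y=1) − p₀] / P(Y=1).
PAF = (0.36874 − 0.281) / 0.36874 ≈ 0.2380

PAF ≈ 0.238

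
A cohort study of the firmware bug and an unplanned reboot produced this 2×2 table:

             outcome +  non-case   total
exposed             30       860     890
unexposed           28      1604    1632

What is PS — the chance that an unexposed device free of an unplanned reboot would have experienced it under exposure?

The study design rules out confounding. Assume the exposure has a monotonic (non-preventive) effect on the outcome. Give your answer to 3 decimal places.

PS ≈ 0.017

p₁ = P(outcome | exposed) = 30/890 = 0.033708
p₀ = P(outcome | unexposed) = 28/1632 = 0.017157
Under exogeneity and monotonicity, PS = (p₁ − p₀)/(1 − p₀).
PS = (0.033708 − 0.017157) / 0.98284 ≈ 0.0168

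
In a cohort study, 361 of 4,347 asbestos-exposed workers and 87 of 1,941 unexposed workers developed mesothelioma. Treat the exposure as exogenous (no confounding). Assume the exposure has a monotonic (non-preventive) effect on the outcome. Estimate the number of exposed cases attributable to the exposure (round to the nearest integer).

about 166 cases

p₁ = P(outcome | exposed) = 361/4347 = 0.083046
p₀ = P(outcome | unexposed) = 87/1941 = 0.044822
PN = (p₁ − p₀)/p₁ = (0.083046 − 0.044822) / 0.083046 ≈ 0.46027.
Attributable cases ≈ PN × (exposed cases) = 0.46027 × 361 ≈ 166.16.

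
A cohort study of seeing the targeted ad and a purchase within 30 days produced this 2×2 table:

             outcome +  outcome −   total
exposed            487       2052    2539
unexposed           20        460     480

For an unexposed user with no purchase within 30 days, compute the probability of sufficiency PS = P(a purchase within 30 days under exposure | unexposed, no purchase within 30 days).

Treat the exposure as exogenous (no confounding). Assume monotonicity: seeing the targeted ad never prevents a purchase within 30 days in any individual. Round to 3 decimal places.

PS ≈ 0.157

p₁ = P(outcome | exposed) = 487/2539 = 0.19181
p₀ = P(outcome | unexposed) = 20/480 = 0.041667
Under exogeneity and monotonicity, PS = (p₁ − p₀)/(1 − p₀).
PS = (0.19181 − 0.041667) / 0.95833 ≈ 0.1567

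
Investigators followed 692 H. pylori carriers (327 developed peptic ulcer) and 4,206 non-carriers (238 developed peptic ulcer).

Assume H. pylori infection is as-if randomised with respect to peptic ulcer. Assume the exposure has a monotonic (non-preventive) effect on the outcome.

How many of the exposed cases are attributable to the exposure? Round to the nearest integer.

p₁ = P(outcome | exposed) = 327/692 = 0.47254
p₀ = P(outcome | unexposed) = 238/4206 = 0.056586
PN = (p₁ − p₀)/p₁ = (0.47254 − 0.056586) / 0.47254 ≈ 0.88025.
Attributable cases ≈ PN × (exposed cases) = 0.88025 × 327 ≈ 287.84.

about 288 cases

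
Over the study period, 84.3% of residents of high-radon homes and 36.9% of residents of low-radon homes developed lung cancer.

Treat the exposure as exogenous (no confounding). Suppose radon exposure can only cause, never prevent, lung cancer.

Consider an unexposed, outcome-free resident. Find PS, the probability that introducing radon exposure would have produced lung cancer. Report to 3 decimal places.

PS ≈ 0.751

p₁ = 0.843, p₀ = 0.369.
Under exogeneity and monotonicity, PS = (p₁ − p₀) / (1 − p₀).
PS = (0.843 − 0.369) / (1 − 0.369) = 0.474 / 0.631 ≈ 0.7512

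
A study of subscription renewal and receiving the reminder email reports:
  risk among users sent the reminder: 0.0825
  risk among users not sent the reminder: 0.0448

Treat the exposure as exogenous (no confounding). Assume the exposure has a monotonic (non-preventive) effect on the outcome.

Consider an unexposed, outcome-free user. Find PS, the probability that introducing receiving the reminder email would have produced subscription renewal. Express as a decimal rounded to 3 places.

Let p₁ = 0.0825, p₀ = 0.0448.
Under exogeneity and monotonicity, PS = (p₁ − p₀) / (1 − p₀).
PS = (0.0825 − 0.0448) / (1 − 0.0448) = 0.0377 / 0.9552 ≈ 0.0395

PS ≈ 0.039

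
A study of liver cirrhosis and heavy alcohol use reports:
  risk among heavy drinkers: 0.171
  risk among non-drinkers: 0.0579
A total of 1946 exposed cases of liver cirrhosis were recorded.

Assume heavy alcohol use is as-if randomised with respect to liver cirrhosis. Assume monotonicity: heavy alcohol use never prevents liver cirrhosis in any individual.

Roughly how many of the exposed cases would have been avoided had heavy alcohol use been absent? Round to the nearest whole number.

about 1287 cases

Let p₁ = 0.171, p₀ = 0.0579.
PN = (p₁ − p₀)/p₁ = (0.171 − 0.0579) / 0.171 ≈ 0.66140.
Attributable cases ≈ PN × (exposed cases) = 0.66140 × 1946 ≈ 1287.09.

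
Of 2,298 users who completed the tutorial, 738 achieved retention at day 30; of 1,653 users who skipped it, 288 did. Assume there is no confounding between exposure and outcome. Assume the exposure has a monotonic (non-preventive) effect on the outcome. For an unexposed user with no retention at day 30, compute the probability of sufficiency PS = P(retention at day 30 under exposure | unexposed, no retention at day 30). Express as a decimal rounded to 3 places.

p₁ = P(outcome | exposed) = 738/2298 = 0.32115
p₀ = P(outcome | unexposed) = 288/1653 = 0.17423
Under exogeneity and monotonicity, PS = (p₁ − p₀) / (1 − p₀).
PS = (0.32115 − 0.17423) / (1 − 0.17423) = 0.14692 / 0.82577 ≈ 0.1779

PS ≈ 0.178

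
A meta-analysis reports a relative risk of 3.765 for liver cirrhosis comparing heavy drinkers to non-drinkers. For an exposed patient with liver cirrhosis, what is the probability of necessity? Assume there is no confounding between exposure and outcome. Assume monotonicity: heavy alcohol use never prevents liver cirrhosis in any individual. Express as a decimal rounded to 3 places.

PN ≈ 0.734

Under exogeneity and monotonicity, PN = (RR − 1) / RR = 1 − 1/RR.
PN = (3.765 − 1) / 3.765 = 2.765 / 3.765 ≈ 0.7344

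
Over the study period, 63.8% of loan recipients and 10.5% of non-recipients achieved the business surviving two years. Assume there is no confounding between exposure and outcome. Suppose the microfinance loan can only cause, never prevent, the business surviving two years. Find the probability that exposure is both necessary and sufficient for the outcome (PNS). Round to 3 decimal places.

PNS ≈ 0.533

p₁ = 0.638, p₀ = 0.105.
Under exogeneity and monotonicity, PNS = p₁ − p₀.
PNS = 0.638 − 0.105 = 0.533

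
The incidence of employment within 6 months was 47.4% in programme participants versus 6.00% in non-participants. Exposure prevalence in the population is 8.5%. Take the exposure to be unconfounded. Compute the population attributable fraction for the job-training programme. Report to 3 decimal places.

PAF ≈ 0.370

p₁ = 0.474, p₀ = 0.06.
Overall risk P(Y=1) = π·p₁ + (1−π)·p₀ = 0.085×0.474 + 0.915×0.06 = 0.09519.
Under exogeneity, PAF = [P(Y=1) − p₀] / P(Y=1).
PAF = (0.09519 − 0.06) / 0.09519 ≈ 0.3697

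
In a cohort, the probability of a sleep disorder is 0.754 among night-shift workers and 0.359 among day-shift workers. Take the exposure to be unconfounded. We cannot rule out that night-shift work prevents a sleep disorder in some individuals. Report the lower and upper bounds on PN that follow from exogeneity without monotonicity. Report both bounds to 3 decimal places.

0.524 ≤ PN ≤ 0.850

Let p₁ = 0.754, p₀ = 0.359.
Under exogeneity alone the bounds on PN are max{0,(p₁−p₀)/p₁} ≤ PN ≤ min{1,(1−p₀)/p₁}.
  lower = (p₁ − p₀)/p₁ = 0.395 / 0.754 ≈ 0.5239
  upper = min{1, (1 − p₀)/p₁} = 0.641 / 0.754 ≈ 0.8501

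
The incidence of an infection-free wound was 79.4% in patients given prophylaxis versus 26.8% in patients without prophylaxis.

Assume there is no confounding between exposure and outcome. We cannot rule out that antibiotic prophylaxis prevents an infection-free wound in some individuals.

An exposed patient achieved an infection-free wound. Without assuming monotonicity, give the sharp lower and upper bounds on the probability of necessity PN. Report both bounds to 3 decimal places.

0.662 ≤ PN ≤ 0.922

p₁ = 0.794, p₀ = 0.268.
Under exogeneity alone the bounds on PN are max{0,(p₁−p₀)/p₁} ≤ PN ≤ min{1,(1−p₀)/p₁}.
  lower = (p₁ − p₀)/p₁ = 0.526 / 0.794 ≈ 0.6625
  upper = min{1, (1 − p₀)/p₁} = 0.732 / 0.794 ≈ 0.9219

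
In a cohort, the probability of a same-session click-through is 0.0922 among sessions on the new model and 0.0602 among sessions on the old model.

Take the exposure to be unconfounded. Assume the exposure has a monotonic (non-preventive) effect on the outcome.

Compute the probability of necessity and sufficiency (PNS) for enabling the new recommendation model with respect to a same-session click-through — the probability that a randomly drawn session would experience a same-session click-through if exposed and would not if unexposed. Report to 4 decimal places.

Let p₁ = 0.0922, p₀ = 0.0602.
Under exogeneity and monotonicity, PNS = p₁ − p₀.
PNS = 0.0922 − 0.0602 = 0.032

PNS ≈ 0.0320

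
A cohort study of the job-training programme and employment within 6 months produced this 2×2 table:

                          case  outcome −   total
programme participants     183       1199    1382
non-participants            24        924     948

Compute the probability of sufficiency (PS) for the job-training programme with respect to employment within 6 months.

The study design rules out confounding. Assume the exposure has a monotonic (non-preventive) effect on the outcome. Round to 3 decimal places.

p₁ = P(outcome | exposed) = 183/1382 = 0.13242
p₀ = P(outcome | unexposed) = 24/948 = 0.025316
Under exogeneity and monotonicity, PS = (p₁ − p₀)/(1 − p₀).
PS = (0.13242 − 0.025316) / 0.97468 ≈ 0.1099

PS ≈ 0.110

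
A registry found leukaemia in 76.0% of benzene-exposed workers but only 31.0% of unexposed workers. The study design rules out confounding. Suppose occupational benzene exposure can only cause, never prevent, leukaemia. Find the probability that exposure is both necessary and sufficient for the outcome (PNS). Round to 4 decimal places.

PNS ≈ 0.4500

p₁ = 0.76, p₀ = 0.31.
Under exogeneity and monotonicity, PNS = p₁ − p₀.
PNS = 0.76 − 0.31 = 0.45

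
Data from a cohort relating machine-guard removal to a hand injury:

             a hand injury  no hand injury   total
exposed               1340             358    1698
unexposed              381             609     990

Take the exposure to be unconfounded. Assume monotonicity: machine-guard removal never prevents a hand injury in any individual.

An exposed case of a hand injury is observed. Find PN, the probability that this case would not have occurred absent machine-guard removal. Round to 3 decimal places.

PN ≈ 0.512

p₁ = P(outcome | exposed) = 1340/1698 = 0.78916
p₀ = P(outcome | unexposed) = 381/990 = 0.38485
Under exogeneity and monotonicity, PN = (p₁ − p₀)/p₁.
PN = (0.78916 − 0.38485) / 0.78916 ≈ 0.5123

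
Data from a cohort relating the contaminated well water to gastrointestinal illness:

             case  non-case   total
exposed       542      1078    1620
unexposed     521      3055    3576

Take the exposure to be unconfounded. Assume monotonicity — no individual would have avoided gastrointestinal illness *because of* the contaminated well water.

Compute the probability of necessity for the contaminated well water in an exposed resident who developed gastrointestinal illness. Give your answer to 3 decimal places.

PN ≈ 0.565

p₁ = P(outcome | exposed) = 542/1620 = 0.33457
p₀ = P(outcome | unexposed) = 521/3576 = 0.14569
Under exogeneity and monotonicity, PN = (p₁ − p₀)/p₁.
PN = (0.33457 − 0.14569) / 0.33457 ≈ 0.5645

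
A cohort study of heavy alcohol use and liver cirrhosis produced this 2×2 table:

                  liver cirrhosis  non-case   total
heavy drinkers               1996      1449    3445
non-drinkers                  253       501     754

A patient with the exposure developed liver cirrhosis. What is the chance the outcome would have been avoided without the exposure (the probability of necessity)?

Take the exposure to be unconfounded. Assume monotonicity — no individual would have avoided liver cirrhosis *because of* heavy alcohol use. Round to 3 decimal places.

PN ≈ 0.421

p₁ = P(outcome | exposed) = 1996/3445 = 0.57939
p₀ = P(outcome | unexposed) = 253/754 = 0.33554
Under exogeneity and monotonicity, PN = (p₁ − p₀)/p₁.
PN = (0.57939 − 0.33554) / 0.57939 ≈ 0.4209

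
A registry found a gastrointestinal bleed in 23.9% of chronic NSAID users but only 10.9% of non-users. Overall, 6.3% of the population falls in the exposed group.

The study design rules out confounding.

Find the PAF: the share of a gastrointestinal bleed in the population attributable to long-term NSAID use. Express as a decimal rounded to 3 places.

PAF ≈ 0.070

p₁ = 0.239, p₀ = 0.109.
Overall risk P(Y=1) = π·p₁ + (1−π)·p₀ = 0.063×0.239 + 0.937×0.109 = 0.11719.
Under exogeneity, PAF = [P(Y=1) − p₀] / P(Y=1).
PAF = (0.11719 − 0.109) / 0.11719 ≈ 0.0699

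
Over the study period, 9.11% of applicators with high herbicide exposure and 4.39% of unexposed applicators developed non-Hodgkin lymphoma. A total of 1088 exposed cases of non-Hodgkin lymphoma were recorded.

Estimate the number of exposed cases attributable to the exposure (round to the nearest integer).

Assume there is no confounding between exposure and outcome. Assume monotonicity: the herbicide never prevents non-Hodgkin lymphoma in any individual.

p₁ = 0.0911, p₀ = 0.0439.
PN = (p₁ − p₀)/p₁ = (0.0911 − 0.0439) / 0.0911 ≈ 0.51811.
Attributable cases ≈ PN × (exposed cases) = 0.51811 × 1088 ≈ 563.71.

about 564 cases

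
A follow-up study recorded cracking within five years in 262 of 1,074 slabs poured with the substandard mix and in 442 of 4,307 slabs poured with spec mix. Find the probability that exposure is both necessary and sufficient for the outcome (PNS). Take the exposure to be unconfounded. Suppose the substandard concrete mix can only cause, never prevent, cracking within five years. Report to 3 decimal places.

PNS ≈ 0.141

p₁ = P(outcome | exposed) = 262/1074 = 0.24395
p₀ = P(outcome | unexposed) = 442/4307 = 0.10262
Under exogeneity and monotonicity, PNS = p₁ − p₀.
PNS = 0.24395 − 0.10262 = 0.14132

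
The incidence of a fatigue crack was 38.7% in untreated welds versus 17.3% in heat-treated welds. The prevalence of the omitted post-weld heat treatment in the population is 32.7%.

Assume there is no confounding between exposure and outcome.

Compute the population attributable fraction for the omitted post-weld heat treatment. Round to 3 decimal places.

p₁ = 0.387, p₀ = 0.173.
Overall risk P(Y=1) = π·p₁ + (1−π)·p₀ = 0.327×0.387 + 0.673×0.173 = 0.24298.
Under exogeneity, PAF = [P(Y=1) − p₀] / P(Y=1).
PAF = (0.24298 − 0.173) / 0.24298 ≈ 0.2880

PAF ≈ 0.288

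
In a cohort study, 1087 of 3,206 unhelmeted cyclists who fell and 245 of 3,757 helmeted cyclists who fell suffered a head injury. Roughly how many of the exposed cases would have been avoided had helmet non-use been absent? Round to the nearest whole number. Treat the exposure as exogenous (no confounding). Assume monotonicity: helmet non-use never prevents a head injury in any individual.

p₁ = P(outcome | exposed) = 1087/3206 = 0.33905
p₀ = P(outcome | unexposed) = 245/3757 = 0.065212
PN = (p₁ − p₀)/p₁ = (0.33905 − 0.065212) / 0.33905 ≈ 0.80766.
Attributable cases ≈ PN × (exposed cases) = 0.80766 × 1087 ≈ 877.93.

about 878 cases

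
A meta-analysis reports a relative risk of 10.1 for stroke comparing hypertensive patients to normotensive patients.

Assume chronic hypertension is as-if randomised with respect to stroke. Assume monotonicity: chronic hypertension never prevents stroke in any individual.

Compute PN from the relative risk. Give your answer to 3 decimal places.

PN ≈ 0.901

Under exogeneity and monotonicity, PN = (RR − 1) / RR = 1 − 1/RR.
PN = (10.1 − 1) / 10.1 = 9.1 / 10.1 ≈ 0.9010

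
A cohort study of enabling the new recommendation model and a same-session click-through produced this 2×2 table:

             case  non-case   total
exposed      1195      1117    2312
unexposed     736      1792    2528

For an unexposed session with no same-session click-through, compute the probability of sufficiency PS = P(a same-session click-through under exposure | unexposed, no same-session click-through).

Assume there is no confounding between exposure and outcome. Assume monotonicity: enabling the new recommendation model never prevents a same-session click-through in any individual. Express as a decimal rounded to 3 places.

PS ≈ 0.318

p₁ = P(outcome | exposed) = 1195/2312 = 0.51687
p₀ = P(outcome | unexposed) = 736/2528 = 0.29114
Under exogeneity and monotonicity, PS = (p₁ − p₀)/(1 − p₀).
PS = (0.51687 − 0.29114) / 0.70886 ≈ 0.3184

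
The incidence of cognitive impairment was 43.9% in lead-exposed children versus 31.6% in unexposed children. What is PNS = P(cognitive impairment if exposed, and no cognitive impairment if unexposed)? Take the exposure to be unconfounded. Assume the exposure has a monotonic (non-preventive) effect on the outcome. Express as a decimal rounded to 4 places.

p₁ = 0.439, p₀ = 0.316.
Under exogeneity and monotonicity, PNS = p₁ − p₀.
PNS = 0.439 − 0.316 = 0.123

PNS ≈ 0.1230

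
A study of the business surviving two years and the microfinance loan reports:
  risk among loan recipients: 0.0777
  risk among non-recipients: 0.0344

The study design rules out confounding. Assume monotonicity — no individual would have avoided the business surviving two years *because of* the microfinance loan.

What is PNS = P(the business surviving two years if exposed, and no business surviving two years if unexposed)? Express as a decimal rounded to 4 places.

PNS ≈ 0.0433

Let p₁ = 0.0777, p₀ = 0.0344.
Under exogeneity and monotonicity, PNS = p₁ − p₀.
PNS = 0.0777 − 0.0344 = 0.0433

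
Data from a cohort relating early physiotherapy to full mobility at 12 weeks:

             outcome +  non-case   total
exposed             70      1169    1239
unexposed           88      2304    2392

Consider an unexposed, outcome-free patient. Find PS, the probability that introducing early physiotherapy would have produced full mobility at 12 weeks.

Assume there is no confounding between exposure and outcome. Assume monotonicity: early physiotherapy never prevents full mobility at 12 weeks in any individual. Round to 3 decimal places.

p₁ = P(outcome | exposed) = 70/1239 = 0.056497
p₀ = P(outcome | unexposed) = 88/2392 = 0.036789
Under exogeneity and monotonicity, PS = (p₁ − p₀)/(1 − p₀).
PS = (0.056497 − 0.036789) / 0.96321 ≈ 0.0205

PS ≈ 0.020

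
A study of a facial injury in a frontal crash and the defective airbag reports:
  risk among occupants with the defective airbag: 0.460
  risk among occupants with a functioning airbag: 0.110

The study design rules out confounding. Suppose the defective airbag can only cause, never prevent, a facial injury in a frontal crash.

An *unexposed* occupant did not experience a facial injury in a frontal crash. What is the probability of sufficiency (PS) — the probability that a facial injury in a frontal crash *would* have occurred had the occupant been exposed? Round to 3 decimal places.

PS ≈ 0.393

Let p₁ = 0.46, p₀ = 0.11.
Under exogeneity and monotonicity, PS = (p₁ − p₀) / (1 − p₀).
PS = (0.46 − 0.11) / (1 − 0.11) = 0.35 / 0.89 ≈ 0.3933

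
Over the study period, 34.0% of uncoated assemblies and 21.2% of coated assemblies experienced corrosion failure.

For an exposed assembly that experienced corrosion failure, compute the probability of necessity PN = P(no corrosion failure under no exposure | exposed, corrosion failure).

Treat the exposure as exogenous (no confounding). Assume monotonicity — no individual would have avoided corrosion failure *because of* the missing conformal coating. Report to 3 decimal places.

p₁ = 0.34, p₀ = 0.212.
Under exogeneity and monotonicity, PN = (p₁ − p₀) / p₁.
PN = (0.34 − 0.212) / 0.34 = 0.128 / 0.34 ≈ 0.3765

PN ≈ 0.376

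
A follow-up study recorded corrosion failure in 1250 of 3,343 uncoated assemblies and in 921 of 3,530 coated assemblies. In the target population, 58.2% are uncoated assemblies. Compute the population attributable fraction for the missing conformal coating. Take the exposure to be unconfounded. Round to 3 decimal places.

p₁ = P(outcome | exposed) = 1250/3343 = 0.37392
p₀ = P(outcome | unexposed) = 921/3530 = 0.26091
Overall risk P(Y=1) = π·p₁ + (1−π)·p₀ = 0.582×0.37392 + 0.418×0.26091 = 0.32668.
Under exogeneity, PAF = [P(Y=1) − p₀] / P(Y=1).
PAF = (0.32668 − 0.26091) / 0.32668 ≈ 0.2013

PAF ≈ 0.201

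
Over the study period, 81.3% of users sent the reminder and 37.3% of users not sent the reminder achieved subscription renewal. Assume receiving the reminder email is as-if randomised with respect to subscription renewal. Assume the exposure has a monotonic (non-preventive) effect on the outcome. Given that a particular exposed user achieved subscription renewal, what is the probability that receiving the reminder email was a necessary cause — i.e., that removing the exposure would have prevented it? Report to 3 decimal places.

p₁ = 0.813, p₀ = 0.373.
Under exogeneity and monotonicity, PN = (p₁ − p₀) / p₁.
PN = (0.813 − 0.373) / 0.813 = 0.44 / 0.813 ≈ 0.5412

PN ≈ 0.541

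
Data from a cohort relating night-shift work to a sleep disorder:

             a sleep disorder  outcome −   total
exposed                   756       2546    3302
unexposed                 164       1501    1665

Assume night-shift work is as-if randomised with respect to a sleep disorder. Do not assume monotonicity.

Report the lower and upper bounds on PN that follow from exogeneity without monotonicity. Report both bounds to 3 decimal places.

p₁ = P(outcome | exposed) = 756/3302 = 0.22895
p₀ = P(outcome | unexposed) = 164/1665 = 0.098498
Under exogeneity alone the bounds on PN are max{0,(p₁−p₀)/p₁} ≤ PN ≤ min{1,(1−p₀)/p₁}.
  lower = (p₁ − p₀)/p₁ = 0.13045 / 0.22895 ≈ 0.5698
  upper = min{1, (1 − p₀)/p₁} = 0.9015 / 0.22895 ≈ 3.9375 → capped at 1

0.570 ≤ PN ≤ 1.000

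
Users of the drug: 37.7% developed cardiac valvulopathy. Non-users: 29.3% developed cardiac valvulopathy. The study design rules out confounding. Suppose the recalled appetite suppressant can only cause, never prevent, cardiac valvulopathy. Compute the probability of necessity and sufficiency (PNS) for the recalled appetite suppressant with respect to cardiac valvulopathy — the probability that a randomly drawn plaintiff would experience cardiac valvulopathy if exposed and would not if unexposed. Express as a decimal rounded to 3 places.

p₁ = 0.377, p₀ = 0.293.
Under exogeneity and monotonicity, PNS = p₁ − p₀.
PNS = 0.377 − 0.293 = 0.084

PNS ≈ 0.084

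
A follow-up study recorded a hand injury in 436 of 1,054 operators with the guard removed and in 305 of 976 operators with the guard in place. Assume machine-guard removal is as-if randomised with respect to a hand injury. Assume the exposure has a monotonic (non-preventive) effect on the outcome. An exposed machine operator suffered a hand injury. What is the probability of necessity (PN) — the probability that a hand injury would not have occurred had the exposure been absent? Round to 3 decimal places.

p₁ = P(outcome | exposed) = 436/1054 = 0.41366
p₀ = P(outcome | unexposed) = 305/976 = 0.3125
Under exogeneity and monotonicity, PN = (p₁ − p₀) / p₁.
PN = (0.41366 − 0.3125) / 0.41366 = 0.10116 / 0.41366 ≈ 0.2446

PN ≈ 0.245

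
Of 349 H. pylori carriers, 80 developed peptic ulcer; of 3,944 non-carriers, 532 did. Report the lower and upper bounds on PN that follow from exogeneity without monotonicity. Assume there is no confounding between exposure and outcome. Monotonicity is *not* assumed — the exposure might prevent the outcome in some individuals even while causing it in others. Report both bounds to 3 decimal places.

p₁ = P(outcome | exposed) = 80/349 = 0.22923
p₀ = P(outcome | unexposed) = 532/3944 = 0.13489
Under exogeneity alone the bounds on PN are max{0,(p₁−p₀)/p₁} ≤ PN ≤ min{1,(1−p₀)/p₁}.
  lower = (p₁ − p₀)/p₁ = 0.094338 / 0.22923 ≈ 0.4115
  upper = min{1, (1 − p₀)/p₁} = 0.86511 / 0.22923 ≈ 3.7740 → capped at 1

0.412 ≤ PN ≤ 1.000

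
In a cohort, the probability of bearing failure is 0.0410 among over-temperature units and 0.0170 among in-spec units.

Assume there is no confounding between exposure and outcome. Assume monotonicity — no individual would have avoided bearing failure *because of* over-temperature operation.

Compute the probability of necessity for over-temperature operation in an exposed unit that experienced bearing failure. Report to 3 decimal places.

PN ≈ 0.585

Let p₁ = 0.041, p₀ = 0.017.
Under exogeneity and monotonicity, PN = (p₁ − p₀) / p₁.
PN = (0.041 − 0.017) / 0.041 = 0.024 / 0.041 ≈ 0.5854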